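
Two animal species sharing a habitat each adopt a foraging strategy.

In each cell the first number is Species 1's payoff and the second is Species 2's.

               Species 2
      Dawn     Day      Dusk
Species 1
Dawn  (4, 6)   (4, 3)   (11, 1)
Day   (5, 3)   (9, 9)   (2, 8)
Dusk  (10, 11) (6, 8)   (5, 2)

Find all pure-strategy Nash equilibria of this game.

(Day, Day), (Dusk, Dawn)

Species 1 against Dawn: payoffs 4, 5, 10 → best response Dusk.
Species 1 against Day: payoffs 4, 9, 6 → best response Day.
Species 1 against Dusk: payoffs 11, 2, 5 → best response Dawn.
Species 2 against Dawn: payoffs 6, 3, 1 → best response Dawn.
Species 2 against Day: payoffs 3, 9, 8 → best response Day.
Species 2 against Dusk: payoffs 11, 8, 2 → best response Dawn.
Mutual best responses: (Day, Day); (Dusk, Dawn).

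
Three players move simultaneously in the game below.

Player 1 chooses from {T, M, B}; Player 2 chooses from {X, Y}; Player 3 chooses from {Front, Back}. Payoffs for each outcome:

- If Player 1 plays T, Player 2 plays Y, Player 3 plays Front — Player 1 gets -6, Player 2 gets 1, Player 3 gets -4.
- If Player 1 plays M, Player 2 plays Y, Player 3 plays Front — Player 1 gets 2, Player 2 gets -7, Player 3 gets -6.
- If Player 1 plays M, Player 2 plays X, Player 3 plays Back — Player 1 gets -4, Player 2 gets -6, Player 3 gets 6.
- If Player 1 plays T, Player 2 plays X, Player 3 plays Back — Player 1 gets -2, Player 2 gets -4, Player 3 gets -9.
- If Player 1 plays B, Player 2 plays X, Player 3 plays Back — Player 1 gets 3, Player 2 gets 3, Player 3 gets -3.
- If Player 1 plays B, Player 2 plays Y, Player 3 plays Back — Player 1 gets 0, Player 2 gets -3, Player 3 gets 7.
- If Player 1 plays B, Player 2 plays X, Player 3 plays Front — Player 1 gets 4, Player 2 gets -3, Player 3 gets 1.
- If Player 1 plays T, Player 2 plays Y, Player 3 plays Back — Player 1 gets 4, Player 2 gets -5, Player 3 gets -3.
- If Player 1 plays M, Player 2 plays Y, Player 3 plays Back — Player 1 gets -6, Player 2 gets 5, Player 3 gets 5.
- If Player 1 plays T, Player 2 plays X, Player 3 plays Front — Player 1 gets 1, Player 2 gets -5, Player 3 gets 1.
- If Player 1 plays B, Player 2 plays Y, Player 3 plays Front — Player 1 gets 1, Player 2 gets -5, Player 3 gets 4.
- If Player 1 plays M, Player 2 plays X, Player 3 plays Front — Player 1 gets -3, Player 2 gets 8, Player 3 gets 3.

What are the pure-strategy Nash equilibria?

(T, X, Front): Player 1 can switch to B (1 → 4). Not NE.
(T, X, Back): Player 1 can switch to B (-2 → 3). Not NE.
(T, Y, Front): Player 1 can switch to M (-6 → 2). Not NE.
(T, Y, Back): Player 2 can switch to X (-5 → -4). Not NE.
(M, X, Front): Player 1 can switch to T (-3 → 1). Not NE.
(M, X, Back): Player 1 can switch to T (-4 → -2). Not NE.
(M, Y, Front): Player 2 can switch to X (-7 → 8). Not NE.
(M, Y, Back): Player 1 can switch to T (-6 → 4). Not NE.
(B, X, Front): Player 1 gets 4, best alternative 1; Player 2 gets -3, best alternative -5; Player 3 gets 1, best alternative -3. No profitable deviation — NE.
(B, X, Back): Player 3 can switch to Front (-3 → 1). Not NE.
(B, Y, Front): Player 1 can switch to M (1 → 2). Not NE.
(B, Y, Back): Player 1 can switch to T (0 → 4). Not NE.

The unique pure-strategy Nash equilibrium is (B, X, Front).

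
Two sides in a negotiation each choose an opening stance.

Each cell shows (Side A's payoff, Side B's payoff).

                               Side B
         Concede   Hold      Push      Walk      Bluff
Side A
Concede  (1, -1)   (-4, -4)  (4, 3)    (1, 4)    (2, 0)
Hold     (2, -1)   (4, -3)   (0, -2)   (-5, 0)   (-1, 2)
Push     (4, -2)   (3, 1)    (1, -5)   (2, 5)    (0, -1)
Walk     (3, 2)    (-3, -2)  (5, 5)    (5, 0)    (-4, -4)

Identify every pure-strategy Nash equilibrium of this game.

For each player, find the best response to each opponent profile; mutual best responses are the pure NE.
Side A against Concede: payoffs 1, 2, 4, 3 → best response Push.
Side A against Hold: payoffs -4, 4, 3, -3 → best response Hold.
Side A against Push: payoffs 4, 0, 1, 5 → best response Walk.
Side A against Walk: payoffs 1, -5, 2, 5 → best response Walk.
Side A against Bluff: payoffs 2, -1, 0, -4 → best response Concede.
Side B against Concede: payoffs -1, -4, 3, 4, 0 → best response Walk.
Side B against Hold: payoffs -1, -3, -2, 0, 2 → best response Bluff.
Side B against Push: payoffs -2, 1, -5, 5, -1 → best response Walk.
Side B against Walk: payoffs 2, -2, 5, 0, -4 → best response Push.
Mutual best responses: (Walk, Push).

(Walk, Push)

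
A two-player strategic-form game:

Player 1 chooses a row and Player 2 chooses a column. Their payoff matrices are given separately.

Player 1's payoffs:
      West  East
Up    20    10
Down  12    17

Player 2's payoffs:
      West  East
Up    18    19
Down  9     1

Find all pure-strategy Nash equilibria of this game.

There is no pure-strategy Nash equilibrium.

For each strategy profile, look for a profitable unilateral deviation.
(Up, West): Player 2 can switch to East (18 → 19). Not NE.
(Up, East): Player 1 can switch to Down (10 → 17). Not NE.
(Down, West): Player 1 can switch to Up (12 → 20). Not NE.
(Down, East): Player 2 can switch to West (1 → 9). Not NE.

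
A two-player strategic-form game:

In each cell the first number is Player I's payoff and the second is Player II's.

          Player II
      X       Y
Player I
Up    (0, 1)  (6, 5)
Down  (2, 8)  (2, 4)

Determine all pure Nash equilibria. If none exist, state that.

(Up, Y), (Down, X)

Player I against X: payoffs 0, 2 → best response Down.
Player I against Y: payoffs 6, 2 → best response Up.
Player II against Up: payoffs 1, 5 → best response Y.
Player II against Down: payoffs 8, 4 → best response X.
Mutual best responses: (Up, Y); (Down, X).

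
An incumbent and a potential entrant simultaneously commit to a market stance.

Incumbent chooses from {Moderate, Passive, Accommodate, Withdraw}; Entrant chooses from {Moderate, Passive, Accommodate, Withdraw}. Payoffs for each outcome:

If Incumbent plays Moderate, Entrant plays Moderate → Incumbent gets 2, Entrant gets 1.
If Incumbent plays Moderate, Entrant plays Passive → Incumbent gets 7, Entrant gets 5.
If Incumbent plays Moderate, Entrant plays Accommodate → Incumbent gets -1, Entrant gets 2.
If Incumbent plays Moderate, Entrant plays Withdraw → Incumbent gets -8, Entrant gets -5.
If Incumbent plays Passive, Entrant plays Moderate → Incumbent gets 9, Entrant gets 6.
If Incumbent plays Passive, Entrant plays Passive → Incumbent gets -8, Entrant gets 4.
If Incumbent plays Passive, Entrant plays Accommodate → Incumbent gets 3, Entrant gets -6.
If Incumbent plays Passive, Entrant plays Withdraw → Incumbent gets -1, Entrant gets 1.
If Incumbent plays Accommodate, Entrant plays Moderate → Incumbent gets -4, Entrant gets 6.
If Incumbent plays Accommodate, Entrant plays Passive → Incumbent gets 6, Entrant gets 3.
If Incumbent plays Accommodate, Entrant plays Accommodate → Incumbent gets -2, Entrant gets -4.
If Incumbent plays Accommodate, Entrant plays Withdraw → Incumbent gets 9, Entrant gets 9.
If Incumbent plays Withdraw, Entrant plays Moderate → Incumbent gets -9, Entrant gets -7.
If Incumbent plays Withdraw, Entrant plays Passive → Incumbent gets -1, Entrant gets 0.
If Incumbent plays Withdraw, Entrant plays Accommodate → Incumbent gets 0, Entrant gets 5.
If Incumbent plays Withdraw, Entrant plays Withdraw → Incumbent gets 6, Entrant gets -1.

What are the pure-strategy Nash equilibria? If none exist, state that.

The pure Nash equilibria are (Moderate, Passive); (Passive, Moderate); (Accommodate, Withdraw).

(Moderate, Moderate): Incumbent can switch to Passive (2 → 9). Not NE.
(Moderate, Passive): Incumbent gets 7, best alternative 6; Entrant gets 5, best alternative 2. No profitable deviation — NE.
(Moderate, Accommodate): Incumbent can switch to Passive (-1 → 3). Not NE.
(Moderate, Withdraw): Incumbent can switch to Passive (-8 → -1). Not NE.
(Passive, Moderate): Incumbent gets 9, best alternative 2; Entrant gets 6, best alternative 4. No profitable deviation — NE.
(Passive, Passive): Incumbent can switch to Moderate (-8 → 7). Not NE.
(Passive, Accommodate): Entrant can switch to Moderate (-6 → 6). Not NE.
(Passive, Withdraw): Incumbent can switch to Accommodate (-1 → 9). Not NE.
(Accommodate, Moderate): Incumbent can switch to Moderate (-4 → 2). Not NE.
(Accommodate, Passive): Incumbent can switch to Moderate (6 → 7). Not NE.
(Accommodate, Accommodate): Incumbent can switch to Moderate (-2 → -1). Not NE.
(Accommodate, Withdraw): Incumbent gets 9, best alternative 6; Entrant gets 9, best alternative 6. No profitable deviation — NE.
(Withdraw, Moderate): Incumbent can switch to Moderate (-9 → 2). Not NE.
(Withdraw, Passive): Incumbent can switch to Moderate (-1 → 7). Not NE.
(Withdraw, Accommodate): Incumbent can switch to Passive (0 → 3). Not NE.
(The remaining 1 profile has a profitable deviation by the same check.)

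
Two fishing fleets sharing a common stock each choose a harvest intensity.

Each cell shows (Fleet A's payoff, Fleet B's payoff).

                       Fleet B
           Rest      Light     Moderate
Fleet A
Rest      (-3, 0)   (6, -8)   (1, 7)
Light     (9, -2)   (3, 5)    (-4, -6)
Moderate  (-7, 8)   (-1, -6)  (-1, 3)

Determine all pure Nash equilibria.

Mark each player's best response to every combination of opponents' strategies; a profile where every player is best-responding is a pure Nash equilibrium.
Fleet A against Rest: payoffs -3, 9, -7 → best response Light.
Fleet A against Light: payoffs 6, 3, -1 → best response Rest.
Fleet A against Moderate: payoffs 1, -4, -1 → best response Rest.
Fleet B against Rest: payoffs 0, -8, 7 → best response Moderate.
Fleet B against Light: payoffs -2, 5, -6 → best response Light.
Fleet B against Moderate: payoffs 8, -6, 3 → best response Rest.
Mutual best responses: (Rest, Moderate).

Pure NE: (Rest, Moderate)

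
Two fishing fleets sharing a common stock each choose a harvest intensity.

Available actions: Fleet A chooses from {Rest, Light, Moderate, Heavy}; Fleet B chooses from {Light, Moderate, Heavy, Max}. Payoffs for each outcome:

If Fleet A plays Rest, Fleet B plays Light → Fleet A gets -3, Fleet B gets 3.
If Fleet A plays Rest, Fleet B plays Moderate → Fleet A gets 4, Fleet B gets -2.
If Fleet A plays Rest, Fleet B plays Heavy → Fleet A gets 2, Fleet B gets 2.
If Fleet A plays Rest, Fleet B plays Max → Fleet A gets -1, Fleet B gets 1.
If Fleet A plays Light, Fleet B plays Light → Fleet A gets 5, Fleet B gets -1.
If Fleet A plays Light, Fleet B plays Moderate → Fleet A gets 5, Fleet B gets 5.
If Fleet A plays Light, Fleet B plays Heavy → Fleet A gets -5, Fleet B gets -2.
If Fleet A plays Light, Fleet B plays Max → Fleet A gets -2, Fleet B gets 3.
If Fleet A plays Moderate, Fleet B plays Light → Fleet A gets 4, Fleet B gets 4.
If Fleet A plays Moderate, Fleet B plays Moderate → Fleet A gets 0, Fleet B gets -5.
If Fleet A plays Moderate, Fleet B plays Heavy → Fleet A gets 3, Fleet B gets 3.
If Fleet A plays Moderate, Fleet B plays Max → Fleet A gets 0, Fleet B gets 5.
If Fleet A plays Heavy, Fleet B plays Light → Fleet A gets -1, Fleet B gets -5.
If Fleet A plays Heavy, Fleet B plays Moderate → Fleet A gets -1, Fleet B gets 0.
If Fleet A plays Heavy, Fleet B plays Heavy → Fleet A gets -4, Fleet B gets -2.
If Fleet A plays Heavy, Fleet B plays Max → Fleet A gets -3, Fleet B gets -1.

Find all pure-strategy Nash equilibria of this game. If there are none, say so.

The pure Nash equilibria are (Light, Moderate) and (Moderate, Max).

(Rest, Light): Fleet A can switch to Light (-3 → 5). Not NE.
(Rest, Moderate): Fleet A can switch to Light (4 → 5). Not NE.
(Rest, Heavy): Fleet A can switch to Moderate (2 → 3). Not NE.
(Rest, Max): Fleet A can switch to Moderate (-1 → 0). Not NE.
(Light, Light): Fleet B can switch to Moderate (-1 → 5). Not NE.
(Light, Moderate): Fleet A gets 5, best alternative 4; Fleet B gets 5, best alternative 3. No profitable deviation — NE.
(Light, Heavy): Fleet A can switch to Rest (-5 → 2). Not NE.
(Moderate, Max): Fleet A gets 0, best alternative -1; Fleet B gets 5, best alternative 4. No profitable deviation — NE.
(The remaining 8 profiles each have a profitable deviation by the same check.)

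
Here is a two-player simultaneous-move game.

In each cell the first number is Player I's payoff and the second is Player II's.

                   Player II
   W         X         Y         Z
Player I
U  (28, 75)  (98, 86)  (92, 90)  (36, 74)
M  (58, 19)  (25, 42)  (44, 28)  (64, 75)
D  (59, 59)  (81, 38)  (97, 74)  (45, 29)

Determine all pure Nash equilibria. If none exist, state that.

Check each profile: it is a Nash equilibrium iff no player can strictly gain by switching unilaterally.
(U, W): Player I can switch to M (28 → 58). Not NE.
(U, X): Player II can switch to Y (86 → 90). Not NE.
(U, Y): Player I can switch to D (92 → 97). Not NE.
(U, Z): Player I can switch to M (36 → 64). Not NE.
(M, W): Player I can switch to D (58 → 59). Not NE.
(M, X): Player I can switch to U (25 → 98). Not NE.
(M, Y): Player I can switch to U (44 → 92). Not NE.
(M, Z): Player I gets 64, best alternative 45; Player II gets 75, best alternative 42. No profitable deviation — NE.
(D, W): Player II can switch to Y (59 → 74). Not NE.
(D, Y): Player I gets 97, best alternative 92; Player II gets 74, best alternative 59. No profitable deviation — NE.
(The remaining 2 profiles each have a profitable deviation by the same check.)

Pure-strategy Nash equilibria: (M, Z) and (D, Y)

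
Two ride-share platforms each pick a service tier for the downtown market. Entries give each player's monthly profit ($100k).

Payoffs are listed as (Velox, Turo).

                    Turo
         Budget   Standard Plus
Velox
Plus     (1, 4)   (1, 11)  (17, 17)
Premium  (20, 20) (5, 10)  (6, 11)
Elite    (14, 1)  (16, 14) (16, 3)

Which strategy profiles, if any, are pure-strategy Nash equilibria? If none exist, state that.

Pure-strategy Nash equilibria: (Plus, Plus) and (Premium, Budget) and (Elite, Standard)

Check each profile: it is a Nash equilibrium iff no player can strictly gain by switching unilaterally.
(Plus, Budget): Velox can switch to Premium (1 → 20). Not NE.
(Plus, Standard): Velox can switch to Premium (1 → 5). Not NE.
(Plus, Plus): Velox gets 17, best alternative 16; Turo gets 17, best alternative 11. No profitable deviation — NE.
(Premium, Budget): Velox gets 20, best alternative 14; Turo gets 20, best alternative 11. No profitable deviation — NE.
(Premium, Standard): Velox can switch to Elite (5 → 16). Not NE.
(Premium, Plus): Velox can switch to Plus (6 → 17). Not NE.
(Elite, Budget): Velox can switch to Premium (14 → 20). Not NE.
(Elite, Standard): Velox gets 16, best alternative 5; Turo gets 14, best alternative 3. No profitable deviation — NE.
(Elite, Plus): Velox can switch to Plus (16 → 17). Not NE.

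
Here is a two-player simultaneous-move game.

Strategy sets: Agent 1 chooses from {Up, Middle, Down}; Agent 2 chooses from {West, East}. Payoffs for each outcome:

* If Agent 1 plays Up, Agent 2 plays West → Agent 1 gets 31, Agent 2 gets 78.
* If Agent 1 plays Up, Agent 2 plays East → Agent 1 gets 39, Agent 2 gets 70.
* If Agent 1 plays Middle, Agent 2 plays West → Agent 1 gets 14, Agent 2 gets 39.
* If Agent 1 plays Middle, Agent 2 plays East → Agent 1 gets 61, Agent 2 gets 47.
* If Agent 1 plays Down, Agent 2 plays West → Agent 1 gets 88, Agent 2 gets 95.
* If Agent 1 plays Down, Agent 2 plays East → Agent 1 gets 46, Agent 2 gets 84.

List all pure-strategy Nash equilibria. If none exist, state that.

(Middle, East), (Down, West)

Agent 1 against West: payoffs 31, 14, 88 → best response Down.
Agent 1 against East: payoffs 39, 61, 46 → best response Middle.
Agent 2 against Up: payoffs 78, 70 → best response West.
Agent 2 against Middle: payoffs 39, 47 → best response East.
Agent 2 against Down: payoffs 95, 84 → best response West.
Mutual best responses: (Middle, East); (Down, West).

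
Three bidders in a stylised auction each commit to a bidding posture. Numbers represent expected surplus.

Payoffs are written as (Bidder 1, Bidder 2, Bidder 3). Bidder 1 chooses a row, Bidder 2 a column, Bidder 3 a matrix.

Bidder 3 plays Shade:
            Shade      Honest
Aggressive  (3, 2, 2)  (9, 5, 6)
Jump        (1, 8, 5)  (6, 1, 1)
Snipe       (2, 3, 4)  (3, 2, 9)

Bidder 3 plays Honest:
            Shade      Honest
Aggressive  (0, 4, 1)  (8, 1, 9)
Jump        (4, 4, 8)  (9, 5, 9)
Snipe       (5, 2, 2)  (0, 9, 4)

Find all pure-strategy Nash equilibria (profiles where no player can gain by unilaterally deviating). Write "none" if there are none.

Bidder 1 against (Shade, Shade): payoffs 3, 1, 2 → best response Aggressive.
Bidder 1 against (Shade, Honest): payoffs 0, 4, 5 → best response Snipe.
Bidder 1 against (Honest, Shade): payoffs 9, 6, 3 → best response Aggressive.
Bidder 1 against (Honest, Honest): payoffs 8, 9, 0 → best response Jump.
Bidder 2 against (Aggressive, Shade): payoffs 2, 5 → best response Honest.
Bidder 2 against (Aggressive, Honest): payoffs 4, 1 → best response Shade.
Bidder 2 against (Jump, Shade): payoffs 8, 1 → best response Shade.
Bidder 2 against (Jump, Honest): payoffs 4, 5 → best response Honest.
Bidder 2 against (Snipe, Shade): payoffs 3, 2 → best response Shade.
Bidder 2 against (Snipe, Honest): payoffs 2, 9 → best response Honest.
Bidder 3 against (Aggressive, Shade): payoffs 2, 1 → best response Shade.
Bidder 3 against (Aggressive, Honest): payoffs 6, 9 → best response Honest.
Bidder 3 against (Jump, Shade): payoffs 5, 8 → best response Honest.
Bidder 3 against (Jump, Honest): payoffs 1, 9 → best response Honest.
Bidder 3 against (Snipe, Shade): payoffs 4, 2 → best response Shade.
Bidder 3 against (Snipe, Honest): payoffs 9, 4 → best response Shade.
Mutual best responses: (Jump, Honest, Honest).

Pure NE: (Jump, Honest, Honest)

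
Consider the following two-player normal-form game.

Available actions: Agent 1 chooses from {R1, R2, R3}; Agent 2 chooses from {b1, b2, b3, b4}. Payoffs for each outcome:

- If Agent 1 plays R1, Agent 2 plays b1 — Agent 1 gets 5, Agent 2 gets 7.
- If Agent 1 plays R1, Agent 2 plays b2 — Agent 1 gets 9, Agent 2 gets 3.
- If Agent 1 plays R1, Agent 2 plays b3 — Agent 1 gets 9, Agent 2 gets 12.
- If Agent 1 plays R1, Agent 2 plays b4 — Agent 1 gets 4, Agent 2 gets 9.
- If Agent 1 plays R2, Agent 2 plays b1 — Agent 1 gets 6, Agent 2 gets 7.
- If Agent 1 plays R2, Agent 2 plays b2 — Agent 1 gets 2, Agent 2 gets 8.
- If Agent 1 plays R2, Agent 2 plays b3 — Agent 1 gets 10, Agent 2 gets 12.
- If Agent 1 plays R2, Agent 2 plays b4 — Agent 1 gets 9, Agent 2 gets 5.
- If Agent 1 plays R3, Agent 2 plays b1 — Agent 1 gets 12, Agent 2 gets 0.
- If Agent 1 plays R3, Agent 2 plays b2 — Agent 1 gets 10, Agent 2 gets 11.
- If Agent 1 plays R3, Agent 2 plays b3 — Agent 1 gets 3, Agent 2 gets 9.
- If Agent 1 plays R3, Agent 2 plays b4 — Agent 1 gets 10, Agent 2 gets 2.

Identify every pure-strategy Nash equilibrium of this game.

Agent 1 against b1: payoffs 5, 6, 12 → best response R3.
Agent 1 against b2: payoffs 9, 2, 10 → best response R3.
Agent 1 against b3: payoffs 9, 10, 3 → best response R2.
Agent 1 against b4: payoffs 4, 9, 10 → best response R3.
Agent 2 against R1: payoffs 7, 3, 12, 9 → best response b3.
Agent 2 against R2: payoffs 7, 8, 12, 5 → best response b3.
Agent 2 against R3: payoffs 0, 11, 9, 2 → best response b2.
Mutual best responses: (R2, b3); (R3, b2).

(R2, b3); (R3, b2)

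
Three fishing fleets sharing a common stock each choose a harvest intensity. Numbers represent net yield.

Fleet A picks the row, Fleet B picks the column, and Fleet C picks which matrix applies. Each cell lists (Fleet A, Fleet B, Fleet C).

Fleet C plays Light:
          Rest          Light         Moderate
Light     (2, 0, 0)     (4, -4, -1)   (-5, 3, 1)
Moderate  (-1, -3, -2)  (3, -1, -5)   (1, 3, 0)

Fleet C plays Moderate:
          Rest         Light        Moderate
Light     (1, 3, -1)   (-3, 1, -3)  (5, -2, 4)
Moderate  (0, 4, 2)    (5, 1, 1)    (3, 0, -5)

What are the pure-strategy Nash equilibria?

The unique pure-strategy Nash equilibrium is (Moderate, Moderate, Light).

Fleet A against (Rest, Light): payoffs 2, -1 → best response Light.
Fleet A against (Rest, Moderate): payoffs 1, 0 → best response Light.
Fleet A against (Light, Light): payoffs 4, 3 → best response Light.
Fleet A against (Light, Moderate): payoffs -3, 5 → best response Moderate.
Fleet A against (Moderate, Light): payoffs -5, 1 → best response Moderate.
Fleet A against (Moderate, Moderate): payoffs 5, 3 → best response Light.
Fleet B against (Light, Light): payoffs 0, -4, 3 → best response Moderate.
Fleet B against (Light, Moderate): payoffs 3, 1, -2 → best response Rest.
Fleet B against (Moderate, Light): payoffs -3, -1, 3 → best response Moderate.
Fleet B against (Moderate, Moderate): payoffs 4, 1, 0 → best response Rest.
Fleet C against (Light, Rest): payoffs 0, -1 → best response Light.
Fleet C against (Light, Light): payoffs -1, -3 → best response Light.
Fleet C against (Light, Moderate): payoffs 1, 4 → best response Moderate.
Fleet C against (Moderate, Rest): payoffs -2, 2 → best response Moderate.
Fleet C against (Moderate, Light): payoffs -5, 1 → best response Moderate.
Fleet C against (Moderate, Moderate): payoffs 0, -5 → best response Light.
Mutual best responses: (Moderate, Moderate, Light).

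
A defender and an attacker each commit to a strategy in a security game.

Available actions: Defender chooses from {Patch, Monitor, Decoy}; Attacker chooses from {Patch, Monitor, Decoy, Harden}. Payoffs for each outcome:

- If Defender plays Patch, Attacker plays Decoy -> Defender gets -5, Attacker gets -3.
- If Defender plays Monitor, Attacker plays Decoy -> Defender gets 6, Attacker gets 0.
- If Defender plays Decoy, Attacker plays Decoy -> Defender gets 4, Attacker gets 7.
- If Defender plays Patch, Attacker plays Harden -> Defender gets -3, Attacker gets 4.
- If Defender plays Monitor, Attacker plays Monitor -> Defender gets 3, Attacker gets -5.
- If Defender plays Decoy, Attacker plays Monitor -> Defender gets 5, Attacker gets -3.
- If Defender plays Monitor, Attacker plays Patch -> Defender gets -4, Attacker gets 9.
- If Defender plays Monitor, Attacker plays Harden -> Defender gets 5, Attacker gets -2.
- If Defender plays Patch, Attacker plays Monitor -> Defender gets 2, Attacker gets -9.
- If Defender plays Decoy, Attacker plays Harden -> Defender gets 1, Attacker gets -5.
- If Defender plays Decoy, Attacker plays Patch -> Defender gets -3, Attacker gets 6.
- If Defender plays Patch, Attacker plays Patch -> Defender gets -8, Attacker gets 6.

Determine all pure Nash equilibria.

For each strategy profile, look for a profitable unilateral deviation.
(Patch, Patch): Defender can switch to Monitor (-8 → -4). Not NE.
(Patch, Monitor): Defender can switch to Monitor (2 → 3). Not NE.
(Patch, Decoy): Defender can switch to Monitor (-5 → 6). Not NE.
(Patch, Harden): Defender can switch to Monitor (-3 → 5). Not NE.
(Monitor, Patch): Defender can switch to Decoy (-4 → -3). Not NE.
(Monitor, Monitor): Defender can switch to Decoy (3 → 5). Not NE.
(Monitor, Decoy): Attacker can switch to Patch (0 → 9). Not NE.
(Monitor, Harden): Attacker can switch to Patch (-2 → 9). Not NE.
(Decoy, Patch): Attacker can switch to Decoy (6 → 7). Not NE.
(Decoy, Monitor): Attacker can switch to Patch (-3 → 6). Not NE.
(The remaining 2 profiles each have a profitable deviation by the same check.)

none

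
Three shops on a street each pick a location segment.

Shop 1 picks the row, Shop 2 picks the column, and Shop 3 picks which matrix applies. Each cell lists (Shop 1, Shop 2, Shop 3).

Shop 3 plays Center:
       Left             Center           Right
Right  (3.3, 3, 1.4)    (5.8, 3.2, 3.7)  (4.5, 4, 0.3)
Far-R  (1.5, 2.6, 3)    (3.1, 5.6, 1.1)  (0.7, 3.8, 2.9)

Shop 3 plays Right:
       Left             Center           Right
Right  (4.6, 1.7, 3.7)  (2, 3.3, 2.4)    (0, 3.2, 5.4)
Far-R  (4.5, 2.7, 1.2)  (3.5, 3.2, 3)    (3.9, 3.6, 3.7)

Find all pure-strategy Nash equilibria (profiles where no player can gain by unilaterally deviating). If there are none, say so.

Pure NE: (Far-R, Right, Right)

(Right, Left, Center): Shop 2 can switch to Center (3 → 3.2). Not NE.
(Right, Left, Right): Shop 2 can switch to Center (1.7 → 3.3). Not NE.
(Right, Center, Center): Shop 2 can switch to Right (3.2 → 4). Not NE.
(Right, Center, Right): Shop 1 can switch to Far-R (2 → 3.5). Not NE.
(Right, Right, Center): Shop 3 can switch to Right (0.3 → 5.4). Not NE.
(Right, Right, Right): Shop 1 can switch to Far-R (0 → 3.9). Not NE.
(Far-R, Left, Center): Shop 1 can switch to Right (1.5 → 3.3). Not NE.
(Far-R, Left, Right): Shop 1 can switch to Right (4.5 → 4.6). Not NE.
(Far-R, Center, Center): Shop 1 can switch to Right (3.1 → 5.8). Not NE.
(Far-R, Center, Right): Shop 2 can switch to Right (3.2 → 3.6). Not NE.
(Far-R, Right, Right): Shop 1 gets 3.9, best alternative 0; Shop 2 gets 3.6, best alternative 3.2; Shop 3 gets 3.7, best alternative 2.9. No profitable deviation — NE.
(The remaining 1 profile has a profitable deviation by the same check.)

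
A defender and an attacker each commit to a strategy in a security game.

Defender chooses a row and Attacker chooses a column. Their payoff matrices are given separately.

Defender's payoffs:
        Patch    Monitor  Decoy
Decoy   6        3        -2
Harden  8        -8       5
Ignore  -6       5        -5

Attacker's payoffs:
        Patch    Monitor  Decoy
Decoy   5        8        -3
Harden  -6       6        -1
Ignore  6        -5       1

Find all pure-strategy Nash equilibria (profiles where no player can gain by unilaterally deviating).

none

(Decoy, Patch): Defender can switch to Harden (6 → 8). Not NE.
(Decoy, Monitor): Defender can switch to Ignore (3 → 5). Not NE.
(Decoy, Decoy): Defender can switch to Harden (-2 → 5). Not NE.
(Harden, Patch): Attacker can switch to Monitor (-6 → 6). Not NE.
(Harden, Monitor): Defender can switch to Decoy (-8 → 3). Not NE.
(Harden, Decoy): Attacker can switch to Monitor (-1 → 6). Not NE.
(The remaining 3 profiles each have a profitable deviation by the same check.)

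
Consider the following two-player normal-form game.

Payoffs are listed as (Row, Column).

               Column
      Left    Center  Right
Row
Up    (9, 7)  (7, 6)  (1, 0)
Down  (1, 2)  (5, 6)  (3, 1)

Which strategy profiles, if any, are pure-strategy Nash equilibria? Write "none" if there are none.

(Up, Left): Row gets 9, best alternative 1; Column gets 7, best alternative 6. No profitable deviation — NE.
(Up, Center): Column can switch to Left (6 → 7). Not NE.
(Up, Right): Row can switch to Down (1 → 3). Not NE.
(Down, Left): Row can switch to Up (1 → 9). Not NE.
(Down, Center): Row can switch to Up (5 → 7). Not NE.
(Down, Right): Column can switch to Left (1 → 2). Not NE.

The unique pure-strategy Nash equilibrium is (Up, Left).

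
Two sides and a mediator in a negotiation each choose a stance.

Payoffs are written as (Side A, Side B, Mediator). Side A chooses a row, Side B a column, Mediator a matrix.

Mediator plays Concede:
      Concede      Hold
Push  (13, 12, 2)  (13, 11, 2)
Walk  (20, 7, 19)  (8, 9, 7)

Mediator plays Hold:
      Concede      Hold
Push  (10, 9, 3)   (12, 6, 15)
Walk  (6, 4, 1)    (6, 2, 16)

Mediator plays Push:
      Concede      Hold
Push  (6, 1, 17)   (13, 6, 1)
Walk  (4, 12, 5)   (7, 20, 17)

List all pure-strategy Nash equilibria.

Side A against (Concede, Concede): payoffs 13, 20 → best response Walk.
Side A against (Concede, Hold): payoffs 10, 6 → best response Push.
Side A against (Concede, Push): payoffs 6, 4 → best response Push.
Side A against (Hold, Concede): payoffs 13, 8 → best response Push.
Side A against (Hold, Hold): payoffs 12, 6 → best response Push.
Side A against (Hold, Push): payoffs 13, 7 → best response Push.
Side B against (Push, Concede): payoffs 12, 11 → best response Concede.
Side B against (Push, Hold): payoffs 9, 6 → best response Concede.
Side B against (Push, Push): payoffs 1, 6 → best response Hold.
Side B against (Walk, Concede): payoffs 7, 9 → best response Hold.
Side B against (Walk, Hold): payoffs 4, 2 → best response Concede.
Side B against (Walk, Push): payoffs 12, 20 → best response Hold.
Mediator against (Push, Concede): payoffs 2, 3, 17 → best response Push.
Mediator against (Push, Hold): payoffs 2, 15, 1 → best response Hold.
Mediator against (Walk, Concede): payoffs 19, 1, 5 → best response Concede.
Mediator against (Walk, Hold): payoffs 7, 16, 17 → best response Push.
No profile is a mutual best response for all players.

No pure-strategy Nash equilibrium.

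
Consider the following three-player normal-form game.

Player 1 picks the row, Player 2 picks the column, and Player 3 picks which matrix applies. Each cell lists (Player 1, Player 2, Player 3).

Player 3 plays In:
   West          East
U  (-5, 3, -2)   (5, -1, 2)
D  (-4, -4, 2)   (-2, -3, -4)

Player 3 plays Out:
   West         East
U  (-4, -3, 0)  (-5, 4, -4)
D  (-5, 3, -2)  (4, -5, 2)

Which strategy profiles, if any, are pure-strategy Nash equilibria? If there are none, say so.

Player 1 against (West, In): payoffs -5, -4 → best response D.
Player 1 against (West, Out): payoffs -4, -5 → best response U.
Player 1 against (East, In): payoffs 5, -2 → best response U.
Player 1 against (East, Out): payoffs -5, 4 → best response D.
Player 2 against (U, In): payoffs 3, -1 → best response West.
Player 2 against (U, Out): payoffs -3, 4 → best response East.
Player 2 against (D, In): payoffs -4, -3 → best response East.
Player 2 against (D, Out): payoffs 3, -5 → best response West.
Player 3 against (U, West): payoffs -2, 0 → best response Out.
Player 3 against (U, East): payoffs 2, -4 → best response In.
Player 3 against (D, West): payoffs 2, -2 → best response In.
Player 3 against (D, East): payoffs -4, 2 → best response Out.
No profile is a mutual best response for all players.

This game has no pure Nash equilibrium.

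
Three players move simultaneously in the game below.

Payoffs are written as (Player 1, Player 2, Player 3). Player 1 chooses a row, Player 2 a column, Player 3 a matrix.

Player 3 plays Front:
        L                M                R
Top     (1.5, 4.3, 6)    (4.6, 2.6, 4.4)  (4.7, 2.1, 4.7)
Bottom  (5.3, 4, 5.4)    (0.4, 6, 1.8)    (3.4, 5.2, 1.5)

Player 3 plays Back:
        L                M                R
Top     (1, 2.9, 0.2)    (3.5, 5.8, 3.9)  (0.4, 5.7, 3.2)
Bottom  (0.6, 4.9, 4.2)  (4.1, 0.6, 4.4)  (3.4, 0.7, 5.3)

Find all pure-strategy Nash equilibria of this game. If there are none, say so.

(Top, L, Front): Player 1 can switch to Bottom (1.5 → 5.3). Not NE.
(Top, L, Back): Player 2 can switch to M (2.9 → 5.8). Not NE.
(Top, M, Front): Player 2 can switch to L (2.6 → 4.3). Not NE.
(Top, M, Back): Player 1 can switch to Bottom (3.5 → 4.1). Not NE.
(Top, R, Front): Player 2 can switch to L (2.1 → 4.3). Not NE.
(Top, R, Back): Player 1 can switch to Bottom (0.4 → 3.4). Not NE.
(Bottom, L, Front): Player 2 can switch to M (4 → 6). Not NE.
(Bottom, L, Back): Player 1 can switch to Top (0.6 → 1). Not NE.
(Bottom, M, Front): Player 1 can switch to Top (0.4 → 4.6). Not NE.
(Bottom, M, Back): Player 2 can switch to L (0.6 → 4.9). Not NE.
(The remaining 2 profiles each have a profitable deviation by the same check.)

No pure-strategy Nash equilibrium.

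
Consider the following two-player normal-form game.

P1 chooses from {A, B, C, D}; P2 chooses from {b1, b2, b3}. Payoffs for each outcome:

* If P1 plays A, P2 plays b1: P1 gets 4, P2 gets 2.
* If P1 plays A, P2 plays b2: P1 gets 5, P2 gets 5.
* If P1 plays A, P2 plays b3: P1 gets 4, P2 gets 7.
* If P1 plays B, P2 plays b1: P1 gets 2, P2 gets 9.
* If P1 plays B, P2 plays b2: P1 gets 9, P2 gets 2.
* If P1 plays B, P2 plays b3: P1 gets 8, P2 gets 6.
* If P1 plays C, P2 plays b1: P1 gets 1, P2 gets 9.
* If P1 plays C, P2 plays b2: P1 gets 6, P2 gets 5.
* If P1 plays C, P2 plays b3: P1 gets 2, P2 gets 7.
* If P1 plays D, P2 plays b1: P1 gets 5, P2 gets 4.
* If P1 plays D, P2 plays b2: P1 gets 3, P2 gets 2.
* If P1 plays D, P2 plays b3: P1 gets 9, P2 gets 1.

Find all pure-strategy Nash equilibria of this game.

The unique pure-strategy Nash equilibrium is (D, b1).

(A, b1): P1 can switch to D (4 → 5). Not NE.
(A, b2): P1 can switch to B (5 → 9). Not NE.
(A, b3): P1 can switch to B (4 → 8). Not NE.
(B, b1): P1 can switch to A (2 → 4). Not NE.
(B, b2): P2 can switch to b1 (2 → 9). Not NE.
(B, b3): P1 can switch to D (8 → 9). Not NE.
(D, b1): P1 gets 5, best alternative 4; P2 gets 4, best alternative 2. No profitable deviation — NE.
(The remaining 5 profiles each have a profitable deviation by the same check.)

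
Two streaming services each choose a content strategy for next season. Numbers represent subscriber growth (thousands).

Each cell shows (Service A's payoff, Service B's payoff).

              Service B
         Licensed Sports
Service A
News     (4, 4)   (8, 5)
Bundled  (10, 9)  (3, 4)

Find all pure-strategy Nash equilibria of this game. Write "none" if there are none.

For each player, find the best response to each opponent profile; mutual best responses are the pure NE.
Service A against Licensed: payoffs 4, 10 → best response Bundled.
Service A against Sports: payoffs 8, 3 → best response News.
Service B against News: payoffs 4, 5 → best response Sports.
Service B against Bundled: payoffs 9, 4 → best response Licensed.
Mutual best responses: (News, Sports); (Bundled, Licensed).

Pure-strategy Nash equilibria: (News, Sports); (Bundled, Licensed)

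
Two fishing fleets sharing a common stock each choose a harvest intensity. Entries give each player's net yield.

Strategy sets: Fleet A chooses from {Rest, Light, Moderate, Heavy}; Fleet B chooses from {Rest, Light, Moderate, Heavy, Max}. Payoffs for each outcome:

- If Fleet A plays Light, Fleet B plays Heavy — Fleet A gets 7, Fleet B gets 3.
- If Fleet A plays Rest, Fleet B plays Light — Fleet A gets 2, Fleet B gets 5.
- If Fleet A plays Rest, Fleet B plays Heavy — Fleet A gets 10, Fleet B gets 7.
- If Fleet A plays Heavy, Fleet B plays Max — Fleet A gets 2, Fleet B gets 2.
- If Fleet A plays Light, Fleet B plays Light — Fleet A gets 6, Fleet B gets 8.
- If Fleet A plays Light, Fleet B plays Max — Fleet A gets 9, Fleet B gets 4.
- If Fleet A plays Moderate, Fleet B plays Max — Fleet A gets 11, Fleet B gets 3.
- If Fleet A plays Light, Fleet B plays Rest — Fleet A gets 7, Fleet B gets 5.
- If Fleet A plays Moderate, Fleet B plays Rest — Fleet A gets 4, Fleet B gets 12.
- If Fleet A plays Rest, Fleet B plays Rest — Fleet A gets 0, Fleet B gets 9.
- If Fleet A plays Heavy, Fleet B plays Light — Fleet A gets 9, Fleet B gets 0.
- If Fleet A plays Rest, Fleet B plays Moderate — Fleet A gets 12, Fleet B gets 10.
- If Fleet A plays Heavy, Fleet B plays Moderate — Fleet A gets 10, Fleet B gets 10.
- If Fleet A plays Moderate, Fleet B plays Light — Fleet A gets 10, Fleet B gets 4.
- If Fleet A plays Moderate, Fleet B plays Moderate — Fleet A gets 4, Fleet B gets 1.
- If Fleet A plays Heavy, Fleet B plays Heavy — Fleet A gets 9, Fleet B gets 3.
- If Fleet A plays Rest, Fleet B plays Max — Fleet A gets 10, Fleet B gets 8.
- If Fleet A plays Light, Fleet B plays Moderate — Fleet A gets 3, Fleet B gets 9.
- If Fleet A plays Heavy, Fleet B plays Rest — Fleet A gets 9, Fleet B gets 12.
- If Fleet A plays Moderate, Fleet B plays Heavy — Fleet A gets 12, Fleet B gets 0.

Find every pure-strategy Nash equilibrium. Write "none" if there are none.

Mark each player's best response to every combination of opponents' strategies; a profile where every player is best-responding is a pure Nash equilibrium.
Fleet A against Rest: payoffs 0, 7, 4, 9 → best response Heavy.
Fleet A against Light: payoffs 2, 6, 10, 9 → best response Moderate.
Fleet A against Moderate: payoffs 12, 3, 4, 10 → best response Rest.
Fleet A against Heavy: payoffs 10, 7, 12, 9 → best response Moderate.
Fleet A against Max: payoffs 10, 9, 11, 2 → best response Moderate.
Fleet B against Rest: payoffs 9, 5, 10, 7, 8 → best response Moderate.
Fleet B against Light: payoffs 5, 8, 9, 3, 4 → best response Moderate.
Fleet B against Moderate: payoffs 12, 4, 1, 0, 3 → best response Rest.
Fleet B against Heavy: payoffs 12, 0, 10, 3, 2 → best response Rest.
Mutual best responses: (Rest, Moderate); (Heavy, Rest).

(Rest, Moderate) and (Heavy, Rest)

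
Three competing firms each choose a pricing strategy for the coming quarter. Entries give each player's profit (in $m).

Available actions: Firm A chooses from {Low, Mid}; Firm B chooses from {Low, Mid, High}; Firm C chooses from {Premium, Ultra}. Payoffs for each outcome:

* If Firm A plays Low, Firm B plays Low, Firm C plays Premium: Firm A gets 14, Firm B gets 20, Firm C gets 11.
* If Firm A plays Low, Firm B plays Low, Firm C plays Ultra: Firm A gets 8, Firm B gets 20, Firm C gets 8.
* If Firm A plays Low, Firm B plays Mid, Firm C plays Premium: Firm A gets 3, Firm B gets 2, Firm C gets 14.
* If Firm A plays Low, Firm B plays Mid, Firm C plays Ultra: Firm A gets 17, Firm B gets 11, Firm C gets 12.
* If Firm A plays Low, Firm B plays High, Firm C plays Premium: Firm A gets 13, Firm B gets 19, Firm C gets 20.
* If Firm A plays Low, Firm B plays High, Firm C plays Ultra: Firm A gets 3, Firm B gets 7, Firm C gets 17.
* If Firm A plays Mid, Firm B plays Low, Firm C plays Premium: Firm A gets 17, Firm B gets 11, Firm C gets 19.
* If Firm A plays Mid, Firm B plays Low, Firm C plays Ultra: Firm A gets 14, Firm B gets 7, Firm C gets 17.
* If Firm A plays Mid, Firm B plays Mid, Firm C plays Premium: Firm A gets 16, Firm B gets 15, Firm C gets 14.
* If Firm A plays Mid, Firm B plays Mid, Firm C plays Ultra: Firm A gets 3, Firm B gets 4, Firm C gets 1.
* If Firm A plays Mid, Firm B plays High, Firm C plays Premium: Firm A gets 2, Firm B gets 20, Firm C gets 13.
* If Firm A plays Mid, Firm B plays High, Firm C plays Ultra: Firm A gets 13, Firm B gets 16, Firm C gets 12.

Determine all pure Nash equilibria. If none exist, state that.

none

(Low, Low, Premium): Firm A can switch to Mid (14 → 17). Not NE.
(Low, Low, Ultra): Firm A can switch to Mid (8 → 14). Not NE.
(Low, Mid, Premium): Firm A can switch to Mid (3 → 16). Not NE.
(Low, Mid, Ultra): Firm B can switch to Low (11 → 20). Not NE.
(Low, High, Premium): Firm B can switch to Low (19 → 20). Not NE.
(Low, High, Ultra): Firm A can switch to Mid (3 → 13). Not NE.
(The remaining 6 profiles each have a profitable deviation by the same check.)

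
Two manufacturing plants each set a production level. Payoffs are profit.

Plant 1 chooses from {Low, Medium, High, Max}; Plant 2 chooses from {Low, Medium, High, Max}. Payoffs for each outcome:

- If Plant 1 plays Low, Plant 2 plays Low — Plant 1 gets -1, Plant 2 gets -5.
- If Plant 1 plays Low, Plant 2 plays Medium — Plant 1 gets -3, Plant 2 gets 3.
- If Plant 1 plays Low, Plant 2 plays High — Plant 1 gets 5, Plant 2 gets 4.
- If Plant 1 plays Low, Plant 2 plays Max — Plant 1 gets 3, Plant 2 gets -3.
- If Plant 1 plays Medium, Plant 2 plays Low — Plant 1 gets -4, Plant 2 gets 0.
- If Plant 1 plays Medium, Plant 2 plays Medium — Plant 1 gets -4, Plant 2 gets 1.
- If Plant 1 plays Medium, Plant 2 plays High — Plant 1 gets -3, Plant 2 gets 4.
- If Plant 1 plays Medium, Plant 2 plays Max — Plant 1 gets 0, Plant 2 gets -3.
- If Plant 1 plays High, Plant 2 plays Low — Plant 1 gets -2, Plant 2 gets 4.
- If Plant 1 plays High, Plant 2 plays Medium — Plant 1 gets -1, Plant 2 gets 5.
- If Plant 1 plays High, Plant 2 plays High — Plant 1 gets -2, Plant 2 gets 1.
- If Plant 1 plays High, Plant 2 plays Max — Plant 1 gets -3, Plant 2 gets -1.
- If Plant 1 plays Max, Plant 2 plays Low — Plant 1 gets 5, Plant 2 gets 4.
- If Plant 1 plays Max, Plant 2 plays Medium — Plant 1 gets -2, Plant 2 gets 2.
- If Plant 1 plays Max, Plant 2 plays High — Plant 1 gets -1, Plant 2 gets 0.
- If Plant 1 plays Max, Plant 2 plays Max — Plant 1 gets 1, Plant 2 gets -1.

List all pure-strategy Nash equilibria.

For each player, find the best response to each opponent profile; mutual best responses are the pure NE.
Plant 1 against Low: payoffs -1, -4, -2, 5 → best response Max.
Plant 1 against Medium: payoffs -3, -4, -1, -2 → best response High.
Plant 1 against High: payoffs 5, -3, -2, -1 → best response Low.
Plant 1 against Max: payoffs 3, 0, -3, 1 → best response Low.
Plant 2 against Low: payoffs -5, 3, 4, -3 → best response High.
Plant 2 against Medium: payoffs 0, 1, 4, -3 → best response High.
Plant 2 against High: payoffs 4, 5, 1, -1 → best response Medium.
Plant 2 against Max: payoffs 4, 2, 0, -1 → best response Low.
Mutual best responses: (Low, High); (High, Medium); (Max, Low).

(Low, High) and (High, Medium) and (Max, Low)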